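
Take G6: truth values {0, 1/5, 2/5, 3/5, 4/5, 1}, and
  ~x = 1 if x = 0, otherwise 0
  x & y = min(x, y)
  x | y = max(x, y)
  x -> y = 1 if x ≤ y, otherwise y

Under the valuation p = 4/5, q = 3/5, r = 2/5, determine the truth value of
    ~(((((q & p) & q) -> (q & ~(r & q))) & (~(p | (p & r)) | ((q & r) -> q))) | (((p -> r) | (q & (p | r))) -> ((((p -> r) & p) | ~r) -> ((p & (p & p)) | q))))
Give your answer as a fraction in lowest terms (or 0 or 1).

0

q & p = 3/5 & 4/5 = 3/5
(q & p) & q = 3/5 & 3/5 = 3/5
r & q = 2/5 & 3/5 = 2/5
~(r & q) = ~2/5 = 0
q & ~(r & q) = 3/5 & 0 = 0
((q & p) & q) -> (q & ~(r & q)) = 3/5 -> 0 = 0
p & r = 4/5 & 2/5 = 2/5
p | (p & r) = 4/5 | 2/5 = 4/5
~(p | (p & r)) = ~4/5 = 0
q & r = 3/5 & 2/5 = 2/5
(q & r) -> q = 2/5 -> 3/5 = 1
~(p | (p & r)) | ((q & r) -> q) = 0 | 1 = 1
(((q & p) & q) -> (q & ~(r & q))) & (~(p | (p & r)) | ((q & r) -> q)) = 0 & 1 = 0
p -> r = 4/5 -> 2/5 = 2/5
p | r = 4/5 | 2/5 = 4/5
q & (p | r) = 3/5 & 4/5 = 3/5
(p -> r) | (q & (p | r)) = 2/5 | 3/5 = 3/5
p -> r = 4/5 -> 2/5 = 2/5
(p -> r) & p = 2/5 & 4/5 = 2/5
~r = ~2/5 = 0
((p -> r) & p) | ~r = 2/5 | 0 = 2/5
p & p = 4/5 & 4/5 = 4/5
p & (p & p) = 4/5 & 4/5 = 4/5
(p & (p & p)) | q = 4/5 | 3/5 = 4/5
(((p -> r) & p) | ~r) -> ((p & (p & p)) | q) = 2/5 -> 4/5 = 1
((p -> r) | (q & (p | r))) -> ((((p -> r) & p) | ~r) -> ((p & (p & p)) | q)) = 3/5 -> 1 = 1
((((q & p) & q) -> (q & ~(r & q))) & (~(p | (p & r)) | ((q & r) -> q))) | (((p -> r) | (q & (p | r))) -> ((((p -> r) & p) | ~r) -> ((p & (p & p)) | q))) = 0 | 1 = 1
~(((((q & p) & q) -> (q & ~(r & q))) & (~(p | (p & r)) | ((q & r) -> q))) | (((p -> r) | (q & (p | r))) -> ((((p -> r) & p) | ~r) -> ((p & (p & p)) | q)))) = ~1 = 0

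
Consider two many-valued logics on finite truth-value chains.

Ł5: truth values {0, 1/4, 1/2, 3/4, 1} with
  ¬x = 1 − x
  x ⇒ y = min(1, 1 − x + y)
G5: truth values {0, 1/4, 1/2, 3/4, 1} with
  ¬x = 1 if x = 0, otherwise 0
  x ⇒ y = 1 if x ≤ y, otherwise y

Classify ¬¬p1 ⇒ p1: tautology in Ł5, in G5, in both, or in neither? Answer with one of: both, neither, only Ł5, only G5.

only Ł5

In Ł5: every assignment gives 1 — tautology.
In G5: at p1 = 1/4 the value is 1/4 — not a tautology.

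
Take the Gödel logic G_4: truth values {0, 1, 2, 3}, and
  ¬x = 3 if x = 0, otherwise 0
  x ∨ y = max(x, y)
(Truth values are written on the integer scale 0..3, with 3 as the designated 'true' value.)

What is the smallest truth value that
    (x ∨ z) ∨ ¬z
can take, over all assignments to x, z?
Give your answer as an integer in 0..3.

1

Take x = 0, z = 1:
x ∨ z = 0 ∨ 1 = 1
¬z = ¬1 = 0
(x ∨ z) ∨ ¬z = 1 ∨ 0 = 1
No assignment yields a value below 1, so this is the minimum.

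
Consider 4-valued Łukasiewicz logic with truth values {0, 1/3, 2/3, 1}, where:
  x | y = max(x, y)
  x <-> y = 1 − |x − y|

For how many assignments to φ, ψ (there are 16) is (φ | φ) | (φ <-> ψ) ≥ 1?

7

φ = 0, ψ = 0 ↦ 1  ≥
φ = 0, ψ = 1/3 ↦ 2/3  <
φ = 0, ψ = 2/3 ↦ 1/3  <
φ = 0, ψ = 1 ↦ 0  <
φ = 1/3, ψ = 0 ↦ 2/3  <
φ = 1/3, ψ = 1/3 ↦ 1  ≥
φ = 1/3, ψ = 2/3 ↦ 2/3  <
φ = 1/3, ψ = 1 ↦ 1/3  <
φ = 2/3, ψ = 0 ↦ 2/3  <
φ = 2/3, ψ = 1/3 ↦ 2/3  <
φ = 2/3, ψ = 2/3 ↦ 1  ≥
φ = 2/3, ψ = 1 ↦ 2/3  <
φ = 1, ψ = 0 ↦ 1  ≥
φ = 1, ψ = 1/3 ↦ 1  ≥
φ = 1, ψ = 2/3 ↦ 1  ≥
φ = 1, ψ = 1 ↦ 1  ≥
So 7 of the 16 assignments meet the threshold.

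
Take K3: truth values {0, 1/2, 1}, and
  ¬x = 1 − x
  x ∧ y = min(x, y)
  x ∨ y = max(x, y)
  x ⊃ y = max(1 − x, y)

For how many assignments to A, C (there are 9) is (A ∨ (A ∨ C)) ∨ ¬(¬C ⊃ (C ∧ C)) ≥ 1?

A = 0, C = 0 ↦ 1  ≥
A = 0, C = 1/2 ↦ 1/2  <
A = 0, C = 1 ↦ 1  ≥
A = 1/2, C = 0 ↦ 1  ≥
A = 1/2, C = 1/2 ↦ 1/2  <
A = 1/2, C = 1 ↦ 1  ≥
A = 1, C = 0 ↦ 1  ≥
A = 1, C = 1/2 ↦ 1  ≥
A = 1, C = 1 ↦ 1  ≥
So 7 of the 9 assignments meet the threshold.

7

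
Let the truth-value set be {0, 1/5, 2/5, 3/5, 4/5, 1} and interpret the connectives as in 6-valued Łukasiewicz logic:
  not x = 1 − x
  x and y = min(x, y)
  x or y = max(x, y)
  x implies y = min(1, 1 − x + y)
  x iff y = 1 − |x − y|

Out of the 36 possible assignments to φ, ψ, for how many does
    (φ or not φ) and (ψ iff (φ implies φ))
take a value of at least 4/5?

8

value 1: 2 assignments (counts)
value 4/5: 6 assignments (counts)
value 3/5: 10 assignments
value 2/5: 6 assignments
value 1/5: 6 assignments
value 0: 6 assignments
So 8 of the 36 assignments meet the threshold.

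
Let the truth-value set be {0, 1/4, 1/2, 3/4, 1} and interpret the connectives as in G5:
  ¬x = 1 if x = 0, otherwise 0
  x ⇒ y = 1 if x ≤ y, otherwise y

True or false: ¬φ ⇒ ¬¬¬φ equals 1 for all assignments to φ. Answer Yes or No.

φ = 0 ↦ 1
φ = 1/4 ↦ 1
φ = 1/2 ↦ 1
φ = 3/4 ↦ 1
φ = 1 ↦ 1
Every assignment gives a value ≥ 1.

Yes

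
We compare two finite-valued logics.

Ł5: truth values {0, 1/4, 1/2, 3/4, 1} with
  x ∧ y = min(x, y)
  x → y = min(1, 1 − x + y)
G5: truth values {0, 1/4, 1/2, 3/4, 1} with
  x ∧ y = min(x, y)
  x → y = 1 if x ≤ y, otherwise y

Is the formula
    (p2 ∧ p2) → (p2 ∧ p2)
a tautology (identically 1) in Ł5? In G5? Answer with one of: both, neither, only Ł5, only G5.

In Ł5: every assignment gives 1 — tautology.
In G5: every assignment gives 1 — tautology.

both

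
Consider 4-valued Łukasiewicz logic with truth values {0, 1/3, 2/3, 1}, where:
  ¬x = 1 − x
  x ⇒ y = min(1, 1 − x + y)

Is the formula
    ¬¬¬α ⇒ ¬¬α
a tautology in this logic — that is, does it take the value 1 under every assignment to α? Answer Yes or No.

Counterexample: take α = 0.
¬α = ¬0 = 1
¬¬α = ¬1 = 0
¬¬¬α = ¬0 = 1
¬α = ¬0 = 1
¬¬α = ¬1 = 0
¬¬¬α ⇒ ¬¬α = 1 ⇒ 0 = 0
This gives 0 ≠ 1.

No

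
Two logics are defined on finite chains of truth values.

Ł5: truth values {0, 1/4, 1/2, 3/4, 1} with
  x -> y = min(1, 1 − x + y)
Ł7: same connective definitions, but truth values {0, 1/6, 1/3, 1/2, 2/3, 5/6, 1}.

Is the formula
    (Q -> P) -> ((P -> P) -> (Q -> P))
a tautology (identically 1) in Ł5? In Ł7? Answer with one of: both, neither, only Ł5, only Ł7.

both

In Ł5: every assignment gives 1 — tautology.
In Ł7: every assignment gives 1 — tautology.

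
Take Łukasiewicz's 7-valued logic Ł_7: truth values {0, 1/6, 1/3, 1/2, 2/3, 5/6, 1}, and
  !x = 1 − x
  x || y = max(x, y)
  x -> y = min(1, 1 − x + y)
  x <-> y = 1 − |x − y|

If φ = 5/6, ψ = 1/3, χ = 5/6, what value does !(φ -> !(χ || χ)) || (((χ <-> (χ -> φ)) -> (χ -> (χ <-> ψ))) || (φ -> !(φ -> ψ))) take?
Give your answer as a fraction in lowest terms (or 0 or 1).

χ || χ = 5/6 || 5/6 = 5/6
!(χ || χ) = !5/6 = 1/6
φ -> !(χ || χ) = 5/6 -> 1/6 = 1/3
!(φ -> !(χ || χ)) = !1/3 = 2/3
χ -> φ = 5/6 -> 5/6 = 1
χ <-> (χ -> φ) = 5/6 <-> 1 = 5/6
χ <-> ψ = 5/6 <-> 1/3 = 1/2
χ -> (χ <-> ψ) = 5/6 -> 1/2 = 2/3
(χ <-> (χ -> φ)) -> (χ -> (χ <-> ψ)) = 5/6 -> 2/3 = 5/6
φ -> ψ = 5/6 -> 1/3 = 1/2
!(φ -> ψ) = !1/2 = 1/2
φ -> !(φ -> ψ) = 5/6 -> 1/2 = 2/3
((χ <-> (χ -> φ)) -> (χ -> (χ <-> ψ))) || (φ -> !(φ -> ψ)) = 5/6 || 2/3 = 5/6
!(φ -> !(χ || χ)) || (((χ <-> (χ -> φ)) -> (χ -> (χ <-> ψ))) || (φ -> !(φ -> ψ))) = 2/3 || 5/6 = 5/6

5/6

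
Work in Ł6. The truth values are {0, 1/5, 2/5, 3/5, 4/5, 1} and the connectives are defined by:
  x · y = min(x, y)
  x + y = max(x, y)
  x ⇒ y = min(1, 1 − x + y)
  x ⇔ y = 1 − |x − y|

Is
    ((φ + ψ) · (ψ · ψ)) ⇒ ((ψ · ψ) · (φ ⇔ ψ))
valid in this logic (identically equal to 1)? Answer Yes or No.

No

Counterexample: take φ = 0, ψ = 3/5.
φ + ψ = 0 + 3/5 = 3/5
ψ · ψ = 3/5 · 3/5 = 3/5
(φ + ψ) · (ψ · ψ) = 3/5 · 3/5 = 3/5
ψ · ψ = 3/5 · 3/5 = 3/5
φ ⇔ ψ = 0 ⇔ 3/5 = 2/5
(ψ · ψ) · (φ ⇔ ψ) = 3/5 · 2/5 = 2/5
((φ + ψ) · (ψ · ψ)) ⇒ ((ψ · ψ) · (φ ⇔ ψ)) = 3/5 ⇒ 2/5 = 4/5
This gives 4/5 ≠ 1.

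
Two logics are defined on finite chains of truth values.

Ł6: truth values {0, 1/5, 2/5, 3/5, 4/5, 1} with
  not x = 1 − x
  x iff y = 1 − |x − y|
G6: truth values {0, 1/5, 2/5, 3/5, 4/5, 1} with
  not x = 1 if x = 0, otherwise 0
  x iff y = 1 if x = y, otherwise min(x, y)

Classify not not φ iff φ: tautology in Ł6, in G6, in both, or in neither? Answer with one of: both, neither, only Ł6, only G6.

In Ł6: every assignment gives 1 — tautology.
In G6: at φ = 1/5 the value is 1/5 — not a tautology.

only Ł6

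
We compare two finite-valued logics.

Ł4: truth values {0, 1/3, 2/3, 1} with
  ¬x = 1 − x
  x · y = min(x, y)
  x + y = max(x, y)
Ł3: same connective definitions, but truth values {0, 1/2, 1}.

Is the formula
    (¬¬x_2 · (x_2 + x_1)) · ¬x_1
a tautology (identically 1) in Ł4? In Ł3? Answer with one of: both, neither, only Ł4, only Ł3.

In Ł4: at x_1 = 0, x_2 = 0 the value is 0 — not a tautology.
In Ł3: at x_1 = 0, x_2 = 0 the value is 0 — not a tautology.

neither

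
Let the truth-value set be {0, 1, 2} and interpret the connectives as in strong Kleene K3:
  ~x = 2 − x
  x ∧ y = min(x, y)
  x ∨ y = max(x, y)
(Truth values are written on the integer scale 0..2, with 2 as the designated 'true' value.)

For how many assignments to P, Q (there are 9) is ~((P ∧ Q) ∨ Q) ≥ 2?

3

P = 0, Q = 0 ↦ 2  ≥
P = 0, Q = 1 ↦ 1  <
P = 0, Q = 2 ↦ 0  <
P = 1, Q = 0 ↦ 2  ≥
P = 1, Q = 1 ↦ 1  <
P = 1, Q = 2 ↦ 0  <
P = 2, Q = 0 ↦ 2  ≥
P = 2, Q = 1 ↦ 1  <
P = 2, Q = 2 ↦ 0  <
So 3 of the 9 assignments meet the threshold.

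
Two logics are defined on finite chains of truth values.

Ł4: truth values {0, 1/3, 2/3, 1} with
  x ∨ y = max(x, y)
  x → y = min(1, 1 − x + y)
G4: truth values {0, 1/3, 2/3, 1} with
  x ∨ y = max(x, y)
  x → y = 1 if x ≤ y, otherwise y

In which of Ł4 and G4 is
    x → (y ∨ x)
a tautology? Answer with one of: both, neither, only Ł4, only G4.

In Ł4: every assignment gives 1 — tautology.
In G4: every assignment gives 1 — tautology.

both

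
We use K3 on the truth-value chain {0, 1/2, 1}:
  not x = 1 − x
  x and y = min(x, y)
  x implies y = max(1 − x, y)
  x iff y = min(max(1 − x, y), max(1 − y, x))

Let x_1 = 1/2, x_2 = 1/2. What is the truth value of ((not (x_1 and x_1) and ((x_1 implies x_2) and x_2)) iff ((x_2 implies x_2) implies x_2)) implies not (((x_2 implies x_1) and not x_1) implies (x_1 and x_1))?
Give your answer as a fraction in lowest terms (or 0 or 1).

x_1 and x_1 = 1/2 and 1/2 = 1/2
not (x_1 and x_1) = not 1/2 = 1/2
x_1 implies x_2 = 1/2 implies 1/2 = 1/2
(x_1 implies x_2) and x_2 = 1/2 and 1/2 = 1/2
not (x_1 and x_1) and ((x_1 implies x_2) and x_2) = 1/2 and 1/2 = 1/2
x_2 implies x_2 = 1/2 implies 1/2 = 1/2
(x_2 implies x_2) implies x_2 = 1/2 implies 1/2 = 1/2
(not (x_1 and x_1) and ((x_1 implies x_2) and x_2)) iff ((x_2 implies x_2) implies x_2) = 1/2 iff 1/2 = 1/2
x_2 implies x_1 = 1/2 implies 1/2 = 1/2
not x_1 = not 1/2 = 1/2
(x_2 implies x_1) and not x_1 = 1/2 and 1/2 = 1/2
x_1 and x_1 = 1/2 and 1/2 = 1/2
((x_2 implies x_1) and not x_1) implies (x_1 and x_1) = 1/2 implies 1/2 = 1/2
not (((x_2 implies x_1) and not x_1) implies (x_1 and x_1)) = not 1/2 = 1/2
((not (x_1 and x_1) and ((x_1 implies x_2) and x_2)) iff ((x_2 implies x_2) implies x_2)) implies not (((x_2 implies x_1) and not x_1) implies (x_1 and x_1)) = 1/2 implies 1/2 = 1/2

1/2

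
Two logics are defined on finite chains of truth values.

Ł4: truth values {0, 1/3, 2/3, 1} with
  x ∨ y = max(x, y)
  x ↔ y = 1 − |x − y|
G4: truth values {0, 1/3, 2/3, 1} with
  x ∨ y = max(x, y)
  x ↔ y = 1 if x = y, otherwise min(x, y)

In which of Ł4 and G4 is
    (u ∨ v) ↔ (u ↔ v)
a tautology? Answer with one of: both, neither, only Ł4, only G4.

neither

In Ł4: at u = 0, v = 0 the value is 0 — not a tautology.
In G4: at u = 0, v = 0 the value is 0 — not a tautology.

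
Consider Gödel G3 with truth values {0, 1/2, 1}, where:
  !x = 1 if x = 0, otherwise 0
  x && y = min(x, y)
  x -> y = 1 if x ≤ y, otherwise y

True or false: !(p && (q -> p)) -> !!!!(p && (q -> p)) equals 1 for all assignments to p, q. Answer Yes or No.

Counterexample: take p = 0, q = 0.
q -> p = 0 -> 0 = 1
p && (q -> p) = 0 && 1 = 0
!(p && (q -> p)) = !0 = 1
!!(p && (q -> p)) = !1 = 0
!!!(p && (q -> p)) = !0 = 1
!!!!(p && (q -> p)) = !1 = 0
!(p && (q -> p)) -> !!!!(p && (q -> p)) = 1 -> 0 = 0
This gives 0 ≠ 1.

No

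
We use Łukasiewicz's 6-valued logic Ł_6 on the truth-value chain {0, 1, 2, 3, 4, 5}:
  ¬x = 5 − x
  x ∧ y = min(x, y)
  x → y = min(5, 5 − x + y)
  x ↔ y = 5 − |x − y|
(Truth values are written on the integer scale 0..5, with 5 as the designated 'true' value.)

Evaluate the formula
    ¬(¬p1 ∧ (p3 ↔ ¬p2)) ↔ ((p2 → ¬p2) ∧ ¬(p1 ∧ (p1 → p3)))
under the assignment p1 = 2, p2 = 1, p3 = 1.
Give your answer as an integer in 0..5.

¬p1 = ¬2 = 3
¬p2 = ¬1 = 4
p3 ↔ ¬p2 = 1 ↔ 4 = 2
¬p1 ∧ (p3 ↔ ¬p2) = 3 ∧ 2 = 2
¬(¬p1 ∧ (p3 ↔ ¬p2)) = ¬2 = 3
¬p2 = ¬1 = 4
p2 → ¬p2 = 1 → 4 = 5
p1 → p3 = 2 → 1 = 4
p1 ∧ (p1 → p3) = 2 ∧ 4 = 2
¬(p1 ∧ (p1 → p3)) = ¬2 = 3
(p2 → ¬p2) ∧ ¬(p1 ∧ (p1 → p3)) = 5 ∧ 3 = 3
¬(¬p1 ∧ (p3 ↔ ¬p2)) ↔ ((p2 → ¬p2) ∧ ¬(p1 ∧ (p1 → p3))) = 3 ↔ 3 = 5

5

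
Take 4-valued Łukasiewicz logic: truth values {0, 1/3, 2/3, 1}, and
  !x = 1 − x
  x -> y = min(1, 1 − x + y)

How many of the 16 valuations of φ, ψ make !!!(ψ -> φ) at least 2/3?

3

φ = 0, ψ = 0 ↦ 0  <
φ = 0, ψ = 1/3 ↦ 1/3  <
φ = 0, ψ = 2/3 ↦ 2/3  ≥
φ = 0, ψ = 1 ↦ 1  ≥
φ = 1/3, ψ = 0 ↦ 0  <
φ = 1/3, ψ = 1/3 ↦ 0  <
φ = 1/3, ψ = 2/3 ↦ 1/3  <
φ = 1/3, ψ = 1 ↦ 2/3  ≥
φ = 2/3, ψ = 0 ↦ 0  <
φ = 2/3, ψ = 1/3 ↦ 0  <
φ = 2/3, ψ = 2/3 ↦ 0  <
φ = 2/3, ψ = 1 ↦ 1/3  <
φ = 1, ψ = 0 ↦ 0  <
φ = 1, ψ = 1/3 ↦ 0  <
φ = 1, ψ = 2/3 ↦ 0  <
φ = 1, ψ = 1 ↦ 0  <
So 3 of the 16 assignments meet the threshold.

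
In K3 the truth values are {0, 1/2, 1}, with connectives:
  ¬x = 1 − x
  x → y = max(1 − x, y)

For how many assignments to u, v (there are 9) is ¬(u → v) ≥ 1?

1

u = 0, v = 0 ↦ 0  <
u = 0, v = 1/2 ↦ 0  <
u = 0, v = 1 ↦ 0  <
u = 1/2, v = 0 ↦ 1/2  <
u = 1/2, v = 1/2 ↦ 1/2  <
u = 1/2, v = 1 ↦ 0  <
u = 1, v = 0 ↦ 1  ≥
u = 1, v = 1/2 ↦ 1/2  <
u = 1, v = 1 ↦ 0  <
So 1 of the 9 assignments meets the threshold.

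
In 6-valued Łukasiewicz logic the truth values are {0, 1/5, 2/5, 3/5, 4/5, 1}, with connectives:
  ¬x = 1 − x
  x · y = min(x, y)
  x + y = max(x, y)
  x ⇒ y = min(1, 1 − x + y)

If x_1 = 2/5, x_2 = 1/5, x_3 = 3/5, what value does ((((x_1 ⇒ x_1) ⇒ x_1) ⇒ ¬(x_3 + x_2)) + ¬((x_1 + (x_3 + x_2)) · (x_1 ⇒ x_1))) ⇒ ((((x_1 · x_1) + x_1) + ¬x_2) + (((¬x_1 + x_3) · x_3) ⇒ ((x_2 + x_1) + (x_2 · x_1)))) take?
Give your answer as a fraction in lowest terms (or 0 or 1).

4/5

x_1 ⇒ x_1 = 2/5 ⇒ 2/5 = 1
(x_1 ⇒ x_1) ⇒ x_1 = 1 ⇒ 2/5 = 2/5
x_3 + x_2 = 3/5 + 1/5 = 3/5
¬(x_3 + x_2) = ¬3/5 = 2/5
((x_1 ⇒ x_1) ⇒ x_1) ⇒ ¬(x_3 + x_2) = 2/5 ⇒ 2/5 = 1
x_3 + x_2 = 3/5 + 1/5 = 3/5
x_1 + (x_3 + x_2) = 2/5 + 3/5 = 3/5
x_1 ⇒ x_1 = 2/5 ⇒ 2/5 = 1
(x_1 + (x_3 + x_2)) · (x_1 ⇒ x_1) = 3/5 · 1 = 3/5
¬((x_1 + (x_3 + x_2)) · (x_1 ⇒ x_1)) = ¬3/5 = 2/5
(((x_1 ⇒ x_1) ⇒ x_1) ⇒ ¬(x_3 + x_2)) + ¬((x_1 + (x_3 + x_2)) · (x_1 ⇒ x_1)) = 1 + 2/5 = 1
x_1 · x_1 = 2/5 · 2/5 = 2/5
(x_1 · x_1) + x_1 = 2/5 + 2/5 = 2/5
¬x_2 = ¬1/5 = 4/5
((x_1 · x_1) + x_1) + ¬x_2 = 2/5 + 4/5 = 4/5
¬x_1 = ¬2/5 = 3/5
¬x_1 + x_3 = 3/5 + 3/5 = 3/5
(¬x_1 + x_3) · x_3 = 3/5 · 3/5 = 3/5
x_2 + x_1 = 1/5 + 2/5 = 2/5
x_2 · x_1 = 1/5 · 2/5 = 1/5
(x_2 + x_1) + (x_2 · x_1) = 2/5 + 1/5 = 2/5
((¬x_1 + x_3) · x_3) ⇒ ((x_2 + x_1) + (x_2 · x_1)) = 3/5 ⇒ 2/5 = 4/5
(((x_1 · x_1) + x_1) + ¬x_2) + (((¬x_1 + x_3) · x_3) ⇒ ((x_2 + x_1) + (x_2 · x_1))) = 4/5 + 4/5 = 4/5
((((x_1 ⇒ x_1) ⇒ x_1) ⇒ ¬(x_3 + x_2)) + ¬((x_1 + (x_3 + x_2)) · (x_1 ⇒ x_1))) ⇒ ((((x_1 · x_1) + x_1) + ¬x_2) + (((¬x_1 + x_3) · x_3) ⇒ ((x_2 + x_1) + (x_2 · x_1)))) = 1 ⇒ 4/5 = 4/5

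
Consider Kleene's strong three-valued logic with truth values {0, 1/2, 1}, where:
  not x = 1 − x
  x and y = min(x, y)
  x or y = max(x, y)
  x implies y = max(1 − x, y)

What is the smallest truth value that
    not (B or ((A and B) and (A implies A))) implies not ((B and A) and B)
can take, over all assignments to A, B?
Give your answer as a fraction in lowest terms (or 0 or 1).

Take A = 1/2, B = 1/2:
A and B = 1/2 and 1/2 = 1/2
A implies A = 1/2 implies 1/2 = 1/2
(A and B) and (A implies A) = 1/2 and 1/2 = 1/2
B or ((A and B) and (A implies A)) = 1/2 or 1/2 = 1/2
not (B or ((A and B) and (A implies A))) = not 1/2 = 1/2
B and A = 1/2 and 1/2 = 1/2
(B and A) and B = 1/2 and 1/2 = 1/2
not ((B and A) and B) = not 1/2 = 1/2
not (B or ((A and B) and (A implies A))) implies not ((B and A) and B) = 1/2 implies 1/2 = 1/2
No assignment yields a value below 1/2, so this is the minimum.

1/2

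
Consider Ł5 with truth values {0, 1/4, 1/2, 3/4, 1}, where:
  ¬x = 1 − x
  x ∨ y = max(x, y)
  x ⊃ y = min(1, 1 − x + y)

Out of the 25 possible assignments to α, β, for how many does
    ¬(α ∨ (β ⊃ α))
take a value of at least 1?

1

value 1: 1 assignment (counts)
value 3/4: 2 assignments
value 1/2: 3 assignments
value 1/4: 4 assignments
value 0: 15 assignments
So 1 of the 25 assignments meets the threshold.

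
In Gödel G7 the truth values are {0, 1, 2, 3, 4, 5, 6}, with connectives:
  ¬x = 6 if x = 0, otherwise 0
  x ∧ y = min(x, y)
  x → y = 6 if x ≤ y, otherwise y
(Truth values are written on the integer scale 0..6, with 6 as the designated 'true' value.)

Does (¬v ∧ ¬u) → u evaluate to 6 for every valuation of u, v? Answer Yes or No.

No

Counterexample: take u = 0, v = 0.
¬v = ¬0 = 6
¬u = ¬0 = 6
¬v ∧ ¬u = 6 ∧ 6 = 6
(¬v ∧ ¬u) → u = 6 → 0 = 0
This gives 0 ≠ 6.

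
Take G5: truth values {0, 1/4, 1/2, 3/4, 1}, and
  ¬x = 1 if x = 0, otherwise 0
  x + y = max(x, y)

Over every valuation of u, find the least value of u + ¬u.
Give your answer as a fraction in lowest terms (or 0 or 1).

Take u = 1/4:
¬u = ¬1/4 = 0
u + ¬u = 1/4 + 0 = 1/4
No assignment yields a value below 1/4, so this is the minimum.

1/4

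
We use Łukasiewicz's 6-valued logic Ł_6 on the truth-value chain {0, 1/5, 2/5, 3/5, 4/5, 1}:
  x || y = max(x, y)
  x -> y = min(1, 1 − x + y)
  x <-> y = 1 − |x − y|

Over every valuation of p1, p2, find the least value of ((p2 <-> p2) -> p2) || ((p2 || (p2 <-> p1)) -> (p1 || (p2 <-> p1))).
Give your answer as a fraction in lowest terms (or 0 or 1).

Take p1 = 0, p2 = 3/5:
p2 <-> p2 = 3/5 <-> 3/5 = 1
(p2 <-> p2) -> p2 = 1 -> 3/5 = 3/5
p2 <-> p1 = 3/5 <-> 0 = 2/5
p2 || (p2 <-> p1) = 3/5 || 2/5 = 3/5
p2 <-> p1 = 3/5 <-> 0 = 2/5
p1 || (p2 <-> p1) = 0 || 2/5 = 2/5
(p2 || (p2 <-> p1)) -> (p1 || (p2 <-> p1)) = 3/5 -> 2/5 = 4/5
((p2 <-> p2) -> p2) || ((p2 || (p2 <-> p1)) -> (p1 || (p2 <-> p1))) = 3/5 || 4/5 = 4/5
No assignment yields a value below 4/5, so this is the minimum.

4/5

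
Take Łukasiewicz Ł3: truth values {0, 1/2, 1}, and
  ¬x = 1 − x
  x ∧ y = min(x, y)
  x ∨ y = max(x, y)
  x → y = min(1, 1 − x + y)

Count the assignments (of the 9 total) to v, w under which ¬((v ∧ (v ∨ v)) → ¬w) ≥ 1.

v = 0, w = 0 ↦ 0  <
v = 0, w = 1/2 ↦ 0  <
v = 0, w = 1 ↦ 0  <
v = 1/2, w = 0 ↦ 0  <
v = 1/2, w = 1/2 ↦ 0  <
v = 1/2, w = 1 ↦ 1/2  <
v = 1, w = 0 ↦ 0  <
v = 1, w = 1/2 ↦ 1/2  <
v = 1, w = 1 ↦ 1  ≥
So 1 of the 9 assignments meets the threshold.

1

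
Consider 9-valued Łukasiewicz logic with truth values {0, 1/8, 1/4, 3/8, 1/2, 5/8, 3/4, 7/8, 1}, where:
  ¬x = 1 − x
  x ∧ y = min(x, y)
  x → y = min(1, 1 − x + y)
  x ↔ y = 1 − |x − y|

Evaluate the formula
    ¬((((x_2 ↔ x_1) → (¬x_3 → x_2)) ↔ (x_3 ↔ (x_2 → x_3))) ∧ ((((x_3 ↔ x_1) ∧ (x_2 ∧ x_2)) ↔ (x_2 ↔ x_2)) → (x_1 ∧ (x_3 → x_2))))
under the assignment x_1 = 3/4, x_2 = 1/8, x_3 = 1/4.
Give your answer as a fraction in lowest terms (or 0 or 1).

x_2 ↔ x_1 = 1/8 ↔ 3/4 = 3/8
¬x_3 = ¬1/4 = 3/4
¬x_3 → x_2 = 3/4 → 1/8 = 3/8
(x_2 ↔ x_1) → (¬x_3 → x_2) = 3/8 → 3/8 = 1
x_2 → x_3 = 1/8 → 1/4 = 1
x_3 ↔ (x_2 → x_3) = 1/4 ↔ 1 = 1/4
((x_2 ↔ x_1) → (¬x_3 → x_2)) ↔ (x_3 ↔ (x_2 → x_3)) = 1 ↔ 1/4 = 1/4
x_3 ↔ x_1 = 1/4 ↔ 3/4 = 1/2
x_2 ∧ x_2 = 1/8 ∧ 1/8 = 1/8
(x_3 ↔ x_1) ∧ (x_2 ∧ x_2) = 1/2 ∧ 1/8 = 1/8
x_2 ↔ x_2 = 1/8 ↔ 1/8 = 1
((x_3 ↔ x_1) ∧ (x_2 ∧ x_2)) ↔ (x_2 ↔ x_2) = 1/8 ↔ 1 = 1/8
x_3 → x_2 = 1/4 → 1/8 = 7/8
x_1 ∧ (x_3 → x_2) = 3/4 ∧ 7/8 = 3/4
(((x_3 ↔ x_1) ∧ (x_2 ∧ x_2)) ↔ (x_2 ↔ x_2)) → (x_1 ∧ (x_3 → x_2)) = 1/8 → 3/4 = 1
(((x_2 ↔ x_1) → (¬x_3 → x_2)) ↔ (x_3 ↔ (x_2 → x_3))) ∧ ((((x_3 ↔ x_1) ∧ (x_2 ∧ x_2)) ↔ (x_2 ↔ x_2)) → (x_1 ∧ (x_3 → x_2))) = 1/4 ∧ 1 = 1/4
¬((((x_2 ↔ x_1) → (¬x_3 → x_2)) ↔ (x_3 ↔ (x_2 → x_3))) ∧ ((((x_3 ↔ x_1) ∧ (x_2 ∧ x_2)) ↔ (x_2 ↔ x_2)) → (x_1 ∧ (x_3 → x_2)))) = ¬1/4 = 3/4

3/4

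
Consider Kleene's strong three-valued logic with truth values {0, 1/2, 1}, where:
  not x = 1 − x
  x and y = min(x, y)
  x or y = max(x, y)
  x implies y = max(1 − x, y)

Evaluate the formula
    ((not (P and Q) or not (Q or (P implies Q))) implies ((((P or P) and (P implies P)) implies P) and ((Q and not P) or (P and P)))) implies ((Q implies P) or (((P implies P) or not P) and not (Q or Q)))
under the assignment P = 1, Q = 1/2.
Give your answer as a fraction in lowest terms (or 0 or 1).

1

P and Q = 1 and 1/2 = 1/2
not (P and Q) = not 1/2 = 1/2
P implies Q = 1 implies 1/2 = 1/2
Q or (P implies Q) = 1/2 or 1/2 = 1/2
not (Q or (P implies Q)) = not 1/2 = 1/2
not (P and Q) or not (Q or (P implies Q)) = 1/2 or 1/2 = 1/2
P or P = 1 or 1 = 1
P implies P = 1 implies 1 = 1
(P or P) and (P implies P) = 1 and 1 = 1
((P or P) and (P implies P)) implies P = 1 implies 1 = 1
not P = not 1 = 0
Q and not P = 1/2 and 0 = 0
P and P = 1 and 1 = 1
(Q and not P) or (P and P) = 0 or 1 = 1
(((P or P) and (P implies P)) implies P) and ((Q and not P) or (P and P)) = 1 and 1 = 1
(not (P and Q) or not (Q or (P implies Q))) implies ((((P or P) and (P implies P)) implies P) and ((Q and not P) or (P and P))) = 1/2 implies 1 = 1
Q implies P = 1/2 implies 1 = 1
P implies P = 1 implies 1 = 1
not P = not 1 = 0
(P implies P) or not P = 1 or 0 = 1
Q or Q = 1/2 or 1/2 = 1/2
not (Q or Q) = not 1/2 = 1/2
((P implies P) or not P) and not (Q or Q) = 1 and 1/2 = 1/2
(Q implies P) or (((P implies P) or not P) and not (Q or Q)) = 1 or 1/2 = 1
((not (P and Q) or not (Q or (P implies Q))) implies ((((P or P) and (P implies P)) implies P) and ((Q and not P) or (P and P)))) implies ((Q implies P) or (((P implies P) or not P) and not (Q or Q))) = 1 implies 1 = 1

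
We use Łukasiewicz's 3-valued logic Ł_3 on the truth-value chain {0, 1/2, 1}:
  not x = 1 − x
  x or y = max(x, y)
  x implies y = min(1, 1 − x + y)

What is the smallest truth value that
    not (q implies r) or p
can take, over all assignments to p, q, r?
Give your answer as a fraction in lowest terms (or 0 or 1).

0

Take p = 0, q = 0, r = 0:
q implies r = 0 implies 0 = 1
not (q implies r) = not 1 = 0
not (q implies r) or p = 0 or 0 = 0
No assignment yields a value below 0, so this is the minimum.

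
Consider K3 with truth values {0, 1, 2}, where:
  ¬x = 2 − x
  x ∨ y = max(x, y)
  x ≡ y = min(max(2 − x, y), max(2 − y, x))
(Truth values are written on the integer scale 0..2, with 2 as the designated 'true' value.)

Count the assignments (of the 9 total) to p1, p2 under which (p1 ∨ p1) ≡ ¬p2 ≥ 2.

p1 = 0, p2 = 0 ↦ 0  <
p1 = 0, p2 = 1 ↦ 1  <
p1 = 0, p2 = 2 ↦ 2  ≥
p1 = 1, p2 = 0 ↦ 1  <
p1 = 1, p2 = 1 ↦ 1  <
p1 = 1, p2 = 2 ↦ 1  <
p1 = 2, p2 = 0 ↦ 2  ≥
p1 = 2, p2 = 1 ↦ 1  <
p1 = 2, p2 = 2 ↦ 0  <
So 2 of the 9 assignments meet the threshold.

2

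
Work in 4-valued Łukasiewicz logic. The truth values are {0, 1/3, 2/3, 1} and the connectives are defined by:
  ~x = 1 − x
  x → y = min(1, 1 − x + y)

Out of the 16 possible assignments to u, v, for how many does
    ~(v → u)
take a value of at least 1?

u = 0, v = 0 ↦ 0  <
u = 0, v = 1/3 ↦ 1/3  <
u = 0, v = 2/3 ↦ 2/3  <
u = 0, v = 1 ↦ 1  ≥
u = 1/3, v = 0 ↦ 0  <
u = 1/3, v = 1/3 ↦ 0  <
u = 1/3, v = 2/3 ↦ 1/3  <
u = 1/3, v = 1 ↦ 2/3  <
u = 2/3, v = 0 ↦ 0  <
u = 2/3, v = 1/3 ↦ 0  <
u = 2/3, v = 2/3 ↦ 0  <
u = 2/3, v = 1 ↦ 1/3  <
u = 1, v = 0 ↦ 0  <
u = 1, v = 1/3 ↦ 0  <
u = 1, v = 2/3 ↦ 0  <
u = 1, v = 1 ↦ 0  <
So 1 of the 16 assignments meets the threshold.

1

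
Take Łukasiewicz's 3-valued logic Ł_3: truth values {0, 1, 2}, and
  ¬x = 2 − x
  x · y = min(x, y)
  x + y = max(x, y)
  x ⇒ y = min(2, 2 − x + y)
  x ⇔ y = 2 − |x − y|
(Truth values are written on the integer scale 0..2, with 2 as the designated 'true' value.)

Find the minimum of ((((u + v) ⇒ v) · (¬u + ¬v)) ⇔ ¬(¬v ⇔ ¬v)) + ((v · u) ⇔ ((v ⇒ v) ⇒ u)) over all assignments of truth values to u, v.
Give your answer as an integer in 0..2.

Take u = 1, v = 0:
u + v = 1 + 0 = 1
(u + v) ⇒ v = 1 ⇒ 0 = 1
¬u = ¬1 = 1
¬v = ¬0 = 2
¬u + ¬v = 1 + 2 = 2
((u + v) ⇒ v) · (¬u + ¬v) = 1 · 2 = 1
¬v = ¬0 = 2
¬v = ¬0 = 2
¬v ⇔ ¬v = 2 ⇔ 2 = 2
¬(¬v ⇔ ¬v) = ¬2 = 0
(((u + v) ⇒ v) · (¬u + ¬v)) ⇔ ¬(¬v ⇔ ¬v) = 1 ⇔ 0 = 1
v · u = 0 · 1 = 0
v ⇒ v = 0 ⇒ 0 = 2
(v ⇒ v) ⇒ u = 2 ⇒ 1 = 1
(v · u) ⇔ ((v ⇒ v) ⇒ u) = 0 ⇔ 1 = 1
((((u + v) ⇒ v) · (¬u + ¬v)) ⇔ ¬(¬v ⇔ ¬v)) + ((v · u) ⇔ ((v ⇒ v) ⇒ u)) = 1 + 1 = 1
No assignment yields a value below 1, so this is the minimum.

1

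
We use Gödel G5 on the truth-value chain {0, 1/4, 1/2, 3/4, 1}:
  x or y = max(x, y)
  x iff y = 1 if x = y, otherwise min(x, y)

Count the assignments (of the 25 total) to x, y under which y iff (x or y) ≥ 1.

value 1: 15 assignments (counts)
value 3/4: 1 assignment
value 1/2: 2 assignments
value 1/4: 3 assignments
value 0: 4 assignments
So 15 of the 25 assignments meet the threshold.

15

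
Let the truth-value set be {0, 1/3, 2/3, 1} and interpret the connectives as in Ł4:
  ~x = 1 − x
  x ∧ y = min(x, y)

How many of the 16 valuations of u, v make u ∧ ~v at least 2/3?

u = 0, v = 0 ↦ 0  <
u = 0, v = 1/3 ↦ 0  <
u = 0, v = 2/3 ↦ 0  <
u = 0, v = 1 ↦ 0  <
u = 1/3, v = 0 ↦ 1/3  <
u = 1/3, v = 1/3 ↦ 1/3  <
u = 1/3, v = 2/3 ↦ 1/3  <
u = 1/3, v = 1 ↦ 0  <
u = 2/3, v = 0 ↦ 2/3  ≥
u = 2/3, v = 1/3 ↦ 2/3  ≥
u = 2/3, v = 2/3 ↦ 1/3  <
u = 2/3, v = 1 ↦ 0  <
u = 1, v = 0 ↦ 1  ≥
u = 1, v = 1/3 ↦ 2/3  ≥
u = 1, v = 2/3 ↦ 1/3  <
u = 1, v = 1 ↦ 0  <
So 4 of the 16 assignments meet the threshold.

4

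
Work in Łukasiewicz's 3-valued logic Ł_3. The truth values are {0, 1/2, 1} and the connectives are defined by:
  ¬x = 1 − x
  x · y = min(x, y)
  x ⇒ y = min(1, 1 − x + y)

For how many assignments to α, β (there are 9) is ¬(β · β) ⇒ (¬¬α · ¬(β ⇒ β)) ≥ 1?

α = 0, β = 0 ↦ 0  <
α = 0, β = 1/2 ↦ 1/2  <
α = 0, β = 1 ↦ 1  ≥
α = 1/2, β = 0 ↦ 0  <
α = 1/2, β = 1/2 ↦ 1/2  <
α = 1/2, β = 1 ↦ 1  ≥
α = 1, β = 0 ↦ 0  <
α = 1, β = 1/2 ↦ 1/2  <
α = 1, β = 1 ↦ 1  ≥
So 3 of the 9 assignments meet the threshold.

3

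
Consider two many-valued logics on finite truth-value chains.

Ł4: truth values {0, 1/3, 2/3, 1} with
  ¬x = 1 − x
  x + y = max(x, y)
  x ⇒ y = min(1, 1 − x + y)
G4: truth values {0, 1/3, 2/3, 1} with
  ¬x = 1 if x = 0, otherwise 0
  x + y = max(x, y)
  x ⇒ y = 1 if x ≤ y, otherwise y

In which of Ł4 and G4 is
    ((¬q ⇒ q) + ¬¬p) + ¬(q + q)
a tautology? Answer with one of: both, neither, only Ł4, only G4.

In Ł4: at p = 0, q = 1/3 the value is 2/3 — not a tautology.
In G4: every assignment gives 1 — tautology.

only G4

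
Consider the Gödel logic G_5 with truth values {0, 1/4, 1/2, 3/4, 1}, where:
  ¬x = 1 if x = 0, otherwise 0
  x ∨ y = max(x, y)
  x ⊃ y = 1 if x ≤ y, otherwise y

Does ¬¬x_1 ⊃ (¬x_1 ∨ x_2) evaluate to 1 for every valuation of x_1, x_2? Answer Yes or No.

No

Counterexample: take x_1 = 1/4, x_2 = 0.
¬x_1 = ¬1/4 = 0
¬¬x_1 = ¬0 = 1
¬x_1 = ¬1/4 = 0
¬x_1 ∨ x_2 = 0 ∨ 0 = 0
¬¬x_1 ⊃ (¬x_1 ∨ x_2) = 1 ⊃ 0 = 0
This gives 0 ≠ 1.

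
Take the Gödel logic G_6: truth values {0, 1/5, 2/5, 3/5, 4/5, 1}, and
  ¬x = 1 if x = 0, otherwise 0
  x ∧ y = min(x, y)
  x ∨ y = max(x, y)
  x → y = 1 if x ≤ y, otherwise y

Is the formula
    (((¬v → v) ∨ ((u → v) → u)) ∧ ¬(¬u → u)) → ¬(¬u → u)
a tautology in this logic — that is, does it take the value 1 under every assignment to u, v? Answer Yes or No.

At u = 4/5, v = 4/5, for instance:
¬v = ¬4/5 = 0
¬v → v = 0 → 4/5 = 1
u → v = 4/5 → 4/5 = 1
(u → v) → u = 1 → 4/5 = 4/5
(¬v → v) ∨ ((u → v) → u) = 1 ∨ 4/5 = 1
¬u = ¬4/5 = 0
¬u → u = 0 → 4/5 = 1
¬(¬u → u) = ¬1 = 0
((¬v → v) ∨ ((u → v) → u)) ∧ ¬(¬u → u) = 1 ∧ 0 = 0
(((¬v → v) ∨ ((u → v) → u)) ∧ ¬(¬u → u)) → ¬(¬u → u) = 0 → 0 = 1
and checking the remaining 35 assignments likewise gives ≥ 1 in every case.

Yes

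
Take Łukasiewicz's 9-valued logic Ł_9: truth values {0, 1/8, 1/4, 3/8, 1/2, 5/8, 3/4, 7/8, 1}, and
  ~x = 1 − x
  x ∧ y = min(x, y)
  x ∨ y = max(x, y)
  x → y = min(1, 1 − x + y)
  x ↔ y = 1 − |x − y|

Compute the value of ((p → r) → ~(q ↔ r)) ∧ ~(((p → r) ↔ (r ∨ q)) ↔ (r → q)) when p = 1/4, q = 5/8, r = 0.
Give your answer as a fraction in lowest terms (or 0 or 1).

1/8

p → r = 1/4 → 0 = 3/4
q ↔ r = 5/8 ↔ 0 = 3/8
~(q ↔ r) = ~3/8 = 5/8
(p → r) → ~(q ↔ r) = 3/4 → 5/8 = 7/8
p → r = 1/4 → 0 = 3/4
r ∨ q = 0 ∨ 5/8 = 5/8
(p → r) ↔ (r ∨ q) = 3/4 ↔ 5/8 = 7/8
r → q = 0 → 5/8 = 1
((p → r) ↔ (r ∨ q)) ↔ (r → q) = 7/8 ↔ 1 = 7/8
~(((p → r) ↔ (r ∨ q)) ↔ (r → q)) = ~7/8 = 1/8
((p → r) → ~(q ↔ r)) ∧ ~(((p → r) ↔ (r ∨ q)) ↔ (r → q)) = 7/8 ∧ 1/8 = 1/8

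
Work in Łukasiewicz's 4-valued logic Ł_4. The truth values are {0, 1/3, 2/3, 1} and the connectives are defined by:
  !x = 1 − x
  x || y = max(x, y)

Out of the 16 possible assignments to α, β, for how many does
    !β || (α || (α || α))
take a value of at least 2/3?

12

α = 0, β = 0 ↦ 1  ≥
α = 0, β = 1/3 ↦ 2/3  ≥
α = 0, β = 2/3 ↦ 1/3  <
α = 0, β = 1 ↦ 0  <
α = 1/3, β = 0 ↦ 1  ≥
α = 1/3, β = 1/3 ↦ 2/3  ≥
α = 1/3, β = 2/3 ↦ 1/3  <
α = 1/3, β = 1 ↦ 1/3  <
α = 2/3, β = 0 ↦ 1  ≥
α = 2/3, β = 1/3 ↦ 2/3  ≥
α = 2/3, β = 2/3 ↦ 2/3  ≥
α = 2/3, β = 1 ↦ 2/3  ≥
α = 1, β = 0 ↦ 1  ≥
α = 1, β = 1/3 ↦ 1  ≥
α = 1, β = 2/3 ↦ 1  ≥
α = 1, β = 1 ↦ 1  ≥
So 12 of the 16 assignments meet the threshold.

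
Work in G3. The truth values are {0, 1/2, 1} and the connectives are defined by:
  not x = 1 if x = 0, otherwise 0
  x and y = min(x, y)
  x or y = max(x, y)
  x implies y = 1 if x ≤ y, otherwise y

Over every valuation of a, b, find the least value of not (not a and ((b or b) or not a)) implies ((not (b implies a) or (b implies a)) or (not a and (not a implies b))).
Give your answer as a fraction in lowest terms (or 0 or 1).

Take a = 1/2, b = 1:
not a = not 1/2 = 0
b or b = 1 or 1 = 1
not a = not 1/2 = 0
(b or b) or not a = 1 or 0 = 1
not a and ((b or b) or not a) = 0 and 1 = 0
not (not a and ((b or b) or not a)) = not 0 = 1
b implies a = 1 implies 1/2 = 1/2
not (b implies a) = not 1/2 = 0
b implies a = 1 implies 1/2 = 1/2
not (b implies a) or (b implies a) = 0 or 1/2 = 1/2
not a = not 1/2 = 0
not a = not 1/2 = 0
not a implies b = 0 implies 1 = 1
not a and (not a implies b) = 0 and 1 = 0
(not (b implies a) or (b implies a)) or (not a and (not a implies b)) = 1/2 or 0 = 1/2
not (not a and ((b or b) or not a)) implies ((not (b implies a) or (b implies a)) or (not a and (not a implies b))) = 1 implies 1/2 = 1/2
No assignment yields a value below 1/2, so this is the minimum.

1/2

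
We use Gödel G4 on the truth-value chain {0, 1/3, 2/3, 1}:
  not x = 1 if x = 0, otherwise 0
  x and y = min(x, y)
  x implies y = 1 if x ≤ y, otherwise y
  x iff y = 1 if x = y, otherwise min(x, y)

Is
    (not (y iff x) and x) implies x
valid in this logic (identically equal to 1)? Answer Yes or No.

Yes

x = 0, y = 0 ↦ 1
x = 0, y = 1/3 ↦ 1
x = 0, y = 2/3 ↦ 1
x = 0, y = 1 ↦ 1
x = 1/3, y = 0 ↦ 1
x = 1/3, y = 1/3 ↦ 1
x = 1/3, y = 2/3 ↦ 1
x = 1/3, y = 1 ↦ 1
x = 2/3, y = 0 ↦ 1
x = 2/3, y = 1/3 ↦ 1
x = 2/3, y = 2/3 ↦ 1
x = 2/3, y = 1 ↦ 1
x = 1, y = 0 ↦ 1
x = 1, y = 1/3 ↦ 1
x = 1, y = 2/3 ↦ 1
x = 1, y = 1 ↦ 1
Every assignment gives a value ≥ 1.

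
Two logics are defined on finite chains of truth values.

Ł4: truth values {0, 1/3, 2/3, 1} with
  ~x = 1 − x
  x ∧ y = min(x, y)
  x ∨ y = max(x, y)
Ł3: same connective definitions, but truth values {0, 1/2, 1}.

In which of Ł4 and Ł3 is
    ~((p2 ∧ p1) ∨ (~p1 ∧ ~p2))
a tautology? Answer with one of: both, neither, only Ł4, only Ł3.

In Ł4: at p1 = 0, p2 = 0 the value is 0 — not a tautology.
In Ł3: at p1 = 0, p2 = 0 the value is 0 — not a tautology.

neither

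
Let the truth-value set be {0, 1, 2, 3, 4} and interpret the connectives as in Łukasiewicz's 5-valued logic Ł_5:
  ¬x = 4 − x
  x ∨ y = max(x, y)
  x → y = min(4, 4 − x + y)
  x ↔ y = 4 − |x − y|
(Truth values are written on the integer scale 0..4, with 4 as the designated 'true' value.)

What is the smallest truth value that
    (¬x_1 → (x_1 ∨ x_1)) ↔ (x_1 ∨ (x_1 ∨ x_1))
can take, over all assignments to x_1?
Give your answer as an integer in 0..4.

Take x_1 = 2:
¬x_1 = ¬2 = 2
x_1 ∨ x_1 = 2 ∨ 2 = 2
¬x_1 → (x_1 ∨ x_1) = 2 → 2 = 4
x_1 ∨ x_1 = 2 ∨ 2 = 2
x_1 ∨ (x_1 ∨ x_1) = 2 ∨ 2 = 2
(¬x_1 → (x_1 ∨ x_1)) ↔ (x_1 ∨ (x_1 ∨ x_1)) = 4 ↔ 2 = 2
No assignment yields a value below 2, so this is the minimum.

2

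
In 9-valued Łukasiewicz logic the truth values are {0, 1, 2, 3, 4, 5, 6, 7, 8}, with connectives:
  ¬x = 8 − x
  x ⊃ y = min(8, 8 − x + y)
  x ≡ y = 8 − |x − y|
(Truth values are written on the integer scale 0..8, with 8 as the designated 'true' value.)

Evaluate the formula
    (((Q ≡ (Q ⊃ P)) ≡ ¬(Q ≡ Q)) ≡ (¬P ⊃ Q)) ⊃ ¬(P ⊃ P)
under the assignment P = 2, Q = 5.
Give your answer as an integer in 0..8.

Q ⊃ P = 5 ⊃ 2 = 5
Q ≡ (Q ⊃ P) = 5 ≡ 5 = 8
Q ≡ Q = 5 ≡ 5 = 8
¬(Q ≡ Q) = ¬8 = 0
(Q ≡ (Q ⊃ P)) ≡ ¬(Q ≡ Q) = 8 ≡ 0 = 0
¬P = ¬2 = 6
¬P ⊃ Q = 6 ⊃ 5 = 7
((Q ≡ (Q ⊃ P)) ≡ ¬(Q ≡ Q)) ≡ (¬P ⊃ Q) = 0 ≡ 7 = 1
P ⊃ P = 2 ⊃ 2 = 8
¬(P ⊃ P) = ¬8 = 0
(((Q ≡ (Q ⊃ P)) ≡ ¬(Q ≡ Q)) ≡ (¬P ⊃ Q)) ⊃ ¬(P ⊃ P) = 1 ⊃ 0 = 7

7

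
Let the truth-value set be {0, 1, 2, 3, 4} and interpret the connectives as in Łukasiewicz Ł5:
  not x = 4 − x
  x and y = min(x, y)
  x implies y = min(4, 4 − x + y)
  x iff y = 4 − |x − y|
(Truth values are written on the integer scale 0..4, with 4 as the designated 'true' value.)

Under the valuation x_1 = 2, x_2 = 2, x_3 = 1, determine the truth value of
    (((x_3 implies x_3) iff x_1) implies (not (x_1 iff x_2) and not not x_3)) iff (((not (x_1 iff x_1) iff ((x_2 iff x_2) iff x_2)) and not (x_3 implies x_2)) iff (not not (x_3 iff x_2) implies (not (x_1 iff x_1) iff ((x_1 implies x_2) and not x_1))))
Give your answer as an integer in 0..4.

3

x_3 implies x_3 = 1 implies 1 = 4
(x_3 implies x_3) iff x_1 = 4 iff 2 = 2
x_1 iff x_2 = 2 iff 2 = 4
not (x_1 iff x_2) = not 4 = 0
not x_3 = not 1 = 3
not not x_3 = not 3 = 1
not (x_1 iff x_2) and not not x_3 = 0 and 1 = 0
((x_3 implies x_3) iff x_1) implies (not (x_1 iff x_2) and not not x_3) = 2 implies 0 = 2
x_1 iff x_1 = 2 iff 2 = 4
not (x_1 iff x_1) = not 4 = 0
x_2 iff x_2 = 2 iff 2 = 4
(x_2 iff x_2) iff x_2 = 4 iff 2 = 2
not (x_1 iff x_1) iff ((x_2 iff x_2) iff x_2) = 0 iff 2 = 2
x_3 implies x_2 = 1 implies 2 = 4
not (x_3 implies x_2) = not 4 = 0
(not (x_1 iff x_1) iff ((x_2 iff x_2) iff x_2)) and not (x_3 implies x_2) = 2 and 0 = 0
x_3 iff x_2 = 1 iff 2 = 3
not (x_3 iff x_2) = not 3 = 1
not not (x_3 iff x_2) = not 1 = 3
x_1 iff x_1 = 2 iff 2 = 4
not (x_1 iff x_1) = not 4 = 0
x_1 implies x_2 = 2 implies 2 = 4
not x_1 = not 2 = 2
(x_1 implies x_2) and not x_1 = 4 and 2 = 2
not (x_1 iff x_1) iff ((x_1 implies x_2) and not x_1) = 0 iff 2 = 2
not not (x_3 iff x_2) implies (not (x_1 iff x_1) iff ((x_1 implies x_2) and not x_1)) = 3 implies 2 = 3
((not (x_1 iff x_1) iff ((x_2 iff x_2) iff x_2)) and not (x_3 implies x_2)) iff (not not (x_3 iff x_2) implies (not (x_1 iff x_1) iff ((x_1 implies x_2) and not x_1))) = 0 iff 3 = 1
(((x_3 implies x_3) iff x_1) implies (not (x_1 iff x_2) and not not x_3)) iff (((not (x_1 iff x_1) iff ((x_2 iff x_2) iff x_2)) and not (x_3 implies x_2)) iff (not not (x_3 iff x_2) implies (not (x_1 iff x_1) iff ((x_1 implies x_2) and not x_1)))) = 2 iff 1 = 3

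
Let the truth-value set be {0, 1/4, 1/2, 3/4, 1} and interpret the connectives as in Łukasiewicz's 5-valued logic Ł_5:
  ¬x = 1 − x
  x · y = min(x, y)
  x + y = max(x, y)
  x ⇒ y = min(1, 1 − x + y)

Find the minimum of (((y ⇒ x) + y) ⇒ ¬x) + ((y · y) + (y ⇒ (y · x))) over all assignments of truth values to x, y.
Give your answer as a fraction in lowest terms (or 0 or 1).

Take x = 1/2, y = 3/4:
y ⇒ x = 3/4 ⇒ 1/2 = 3/4
(y ⇒ x) + y = 3/4 + 3/4 = 3/4
¬x = ¬1/2 = 1/2
((y ⇒ x) + y) ⇒ ¬x = 3/4 ⇒ 1/2 = 3/4
y · y = 3/4 · 3/4 = 3/4
y · x = 3/4 · 1/2 = 1/2
y ⇒ (y · x) = 3/4 ⇒ 1/2 = 3/4
(y · y) + (y ⇒ (y · x)) = 3/4 + 3/4 = 3/4
(((y ⇒ x) + y) ⇒ ¬x) + ((y · y) + (y ⇒ (y · x))) = 3/4 + 3/4 = 3/4
No assignment yields a value below 3/4, so this is the minimum.

3/4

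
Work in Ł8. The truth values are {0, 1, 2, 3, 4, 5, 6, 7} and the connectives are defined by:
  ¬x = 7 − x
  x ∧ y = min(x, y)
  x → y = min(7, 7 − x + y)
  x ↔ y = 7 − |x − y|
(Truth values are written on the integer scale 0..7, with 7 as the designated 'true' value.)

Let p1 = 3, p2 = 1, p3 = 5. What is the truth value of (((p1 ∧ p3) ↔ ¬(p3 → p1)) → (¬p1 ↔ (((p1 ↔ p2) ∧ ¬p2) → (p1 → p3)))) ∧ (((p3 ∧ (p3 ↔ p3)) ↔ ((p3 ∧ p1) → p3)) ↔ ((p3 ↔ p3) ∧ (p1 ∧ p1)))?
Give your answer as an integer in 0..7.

5

p1 ∧ p3 = 3 ∧ 5 = 3
p3 → p1 = 5 → 3 = 5
¬(p3 → p1) = ¬5 = 2
(p1 ∧ p3) ↔ ¬(p3 → p1) = 3 ↔ 2 = 6
¬p1 = ¬3 = 4
p1 ↔ p2 = 3 ↔ 1 = 5
¬p2 = ¬1 = 6
(p1 ↔ p2) ∧ ¬p2 = 5 ∧ 6 = 5
p1 → p3 = 3 → 5 = 7
((p1 ↔ p2) ∧ ¬p2) → (p1 → p3) = 5 → 7 = 7
¬p1 ↔ (((p1 ↔ p2) ∧ ¬p2) → (p1 → p3)) = 4 ↔ 7 = 4
((p1 ∧ p3) ↔ ¬(p3 → p1)) → (¬p1 ↔ (((p1 ↔ p2) ∧ ¬p2) → (p1 → p3))) = 6 → 4 = 5
p3 ↔ p3 = 5 ↔ 5 = 7
p3 ∧ (p3 ↔ p3) = 5 ∧ 7 = 5
p3 ∧ p1 = 5 ∧ 3 = 3
(p3 ∧ p1) → p3 = 3 → 5 = 7
(p3 ∧ (p3 ↔ p3)) ↔ ((p3 ∧ p1) → p3) = 5 ↔ 7 = 5
p3 ↔ p3 = 5 ↔ 5 = 7
p1 ∧ p1 = 3 ∧ 3 = 3
(p3 ↔ p3) ∧ (p1 ∧ p1) = 7 ∧ 3 = 3
((p3 ∧ (p3 ↔ p3)) ↔ ((p3 ∧ p1) → p3)) ↔ ((p3 ↔ p3) ∧ (p1 ∧ p1)) = 5 ↔ 3 = 5
(((p1 ∧ p3) ↔ ¬(p3 → p1)) → (¬p1 ↔ (((p1 ↔ p2) ∧ ¬p2) → (p1 → p3)))) ∧ (((p3 ∧ (p3 ↔ p3)) ↔ ((p3 ∧ p1) → p3)) ↔ ((p3 ↔ p3) ∧ (p1 ∧ p1))) = 5 ∧ 5 = 5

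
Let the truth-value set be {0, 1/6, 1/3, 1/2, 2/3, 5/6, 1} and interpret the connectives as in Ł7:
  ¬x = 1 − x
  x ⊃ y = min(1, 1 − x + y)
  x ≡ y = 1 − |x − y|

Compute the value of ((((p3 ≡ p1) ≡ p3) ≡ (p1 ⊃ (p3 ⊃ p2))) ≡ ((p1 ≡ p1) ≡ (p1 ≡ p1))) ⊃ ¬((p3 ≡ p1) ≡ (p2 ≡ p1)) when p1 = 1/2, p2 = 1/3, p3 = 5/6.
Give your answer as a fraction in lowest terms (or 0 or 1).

1/3

p3 ≡ p1 = 5/6 ≡ 1/2 = 2/3
(p3 ≡ p1) ≡ p3 = 2/3 ≡ 5/6 = 5/6
p3 ⊃ p2 = 5/6 ⊃ 1/3 = 1/2
p1 ⊃ (p3 ⊃ p2) = 1/2 ⊃ 1/2 = 1
((p3 ≡ p1) ≡ p3) ≡ (p1 ⊃ (p3 ⊃ p2)) = 5/6 ≡ 1 = 5/6
p1 ≡ p1 = 1/2 ≡ 1/2 = 1
p1 ≡ p1 = 1/2 ≡ 1/2 = 1
(p1 ≡ p1) ≡ (p1 ≡ p1) = 1 ≡ 1 = 1
(((p3 ≡ p1) ≡ p3) ≡ (p1 ⊃ (p3 ⊃ p2))) ≡ ((p1 ≡ p1) ≡ (p1 ≡ p1)) = 5/6 ≡ 1 = 5/6
p3 ≡ p1 = 5/6 ≡ 1/2 = 2/3
p2 ≡ p1 = 1/3 ≡ 1/2 = 5/6
(p3 ≡ p1) ≡ (p2 ≡ p1) = 2/3 ≡ 5/6 = 5/6
¬((p3 ≡ p1) ≡ (p2 ≡ p1)) = ¬5/6 = 1/6
((((p3 ≡ p1) ≡ p3) ≡ (p1 ⊃ (p3 ⊃ p2))) ≡ ((p1 ≡ p1) ≡ (p1 ≡ p1))) ⊃ ¬((p3 ≡ p1) ≡ (p2 ≡ p1)) = 5/6 ⊃ 1/6 = 1/3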